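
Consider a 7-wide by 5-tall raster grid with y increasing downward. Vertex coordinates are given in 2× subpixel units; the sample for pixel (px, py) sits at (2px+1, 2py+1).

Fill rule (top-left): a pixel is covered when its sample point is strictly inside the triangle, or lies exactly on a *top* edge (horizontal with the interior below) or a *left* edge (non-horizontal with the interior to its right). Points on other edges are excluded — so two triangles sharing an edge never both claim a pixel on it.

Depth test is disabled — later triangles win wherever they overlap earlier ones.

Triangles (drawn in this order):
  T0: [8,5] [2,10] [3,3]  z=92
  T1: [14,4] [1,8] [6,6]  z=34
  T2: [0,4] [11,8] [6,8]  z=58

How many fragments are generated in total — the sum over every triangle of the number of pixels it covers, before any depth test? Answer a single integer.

T0:
  2·area = 37
  edge (8, 5)→(2, 10): d=(-6,5) right/bottom  bias=-1
  edge (2, 10)→(3, 3): d=(1,-7) top-left  bias=+0
  edge (3, 3)→(8, 5): d=(5,2) right/bottom  bias=-1
    (1,1)@(3, 3): e=[37,0,0] → .  [on edge]
    (1,2)@(3, 5): e=[25,2,10] → X
    (2,2)@(5, 5): e=[15,16,6] → X
    (3,2)@(7, 5): e=[5,30,2] → X
    (4,2)@(9, 5): e=[-5,44,-2] → .
    (1,3)@(3, 7): e=[13,4,20] → X
    (3,3)@(7, 7): e=[-7,32,12] → .
    (6,3)@(13, 7): e=[-37,74,0] → .  [on edge]
    (1,4)@(3, 9): e=[1,6,30] → X
    (2,4)@(5, 9): e=[-9,20,26] → .
  covered (6 px):
    . . . . . . .
    . . . . . . .
    . X X X . . .
    . X X . . . .
    . X . . . . .
T1:
  2·area = 6
  edge (14, 4)→(1, 8): d=(-13,4) right/bottom  bias=-1
  edge (1, 8)→(6, 6): d=(5,-2) top-left  bias=+0
  edge (6, 6)→(14, 4): d=(8,-2) top-left  bias=+0
  covered (0 px):
    . . . . . . .
    . . . . . . .
    . . . . . . .
    . . . . . . .
    . . . . . . .
T2:
  2·area = 20
  edge (0, 4)→(11, 8): d=(11,4) right/bottom  bias=-1
  edge (11, 8)→(6, 8): d=(-5,0) right/bottom  bias=-1
  edge (6, 8)→(0, 4): d=(-6,-4) top-left  bias=+0
    (2,3)@(5, 7): e=[13,5,2] → X
    (3,3)@(7, 7): e=[5,5,10] → X
    (4,3)@(9, 7): e=[-3,5,18] → .
    (2,4)@(5, 9): e=[35,-5,-10] → .
    (3,4)@(7, 9): e=[27,-5,-2] → .
  covered (2 px):
    . . . . . . .
    . . . . . . .
    . . . . . . .
    . . X X . . .
    . . . . . . .

Answer: 8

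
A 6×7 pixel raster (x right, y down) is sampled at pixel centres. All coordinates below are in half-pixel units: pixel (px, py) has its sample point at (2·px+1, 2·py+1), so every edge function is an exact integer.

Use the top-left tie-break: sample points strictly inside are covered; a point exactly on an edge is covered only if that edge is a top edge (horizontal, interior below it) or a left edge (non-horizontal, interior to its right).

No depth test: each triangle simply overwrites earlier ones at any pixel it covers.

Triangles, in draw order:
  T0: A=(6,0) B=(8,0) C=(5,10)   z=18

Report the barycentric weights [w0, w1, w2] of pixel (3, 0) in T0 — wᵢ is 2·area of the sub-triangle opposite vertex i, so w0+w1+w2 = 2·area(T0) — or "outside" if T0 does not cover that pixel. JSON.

T0:
  2·area = 20
  edge (6, 0)→(8, 0): d=(2,0) top-left  bias=+0
  edge (8, 0)→(5, 10): d=(-3,10) right/bottom  bias=-1
  edge (5, 10)→(6, 0): d=(1,-10) top-left  bias=+0
    (3,0)@(7, 1): e=[2,7,11] → #
    (4,0)@(9, 1): e=[2,-13,31] → ·
    (3,1)@(7, 3): e=[6,1,13] → #
    (4,1)@(9, 3): e=[6,-19,33] → ·
    (3,2)@(7, 5): e=[10,-5,15] → ·
  covered (2 px):
    · · · # · ·
    · · · # · ·
    · · · · · ·
    · · · · · ·
    · · · · · ·
    · · · · · ·
    · · · · · ·

Final: [7,11,2]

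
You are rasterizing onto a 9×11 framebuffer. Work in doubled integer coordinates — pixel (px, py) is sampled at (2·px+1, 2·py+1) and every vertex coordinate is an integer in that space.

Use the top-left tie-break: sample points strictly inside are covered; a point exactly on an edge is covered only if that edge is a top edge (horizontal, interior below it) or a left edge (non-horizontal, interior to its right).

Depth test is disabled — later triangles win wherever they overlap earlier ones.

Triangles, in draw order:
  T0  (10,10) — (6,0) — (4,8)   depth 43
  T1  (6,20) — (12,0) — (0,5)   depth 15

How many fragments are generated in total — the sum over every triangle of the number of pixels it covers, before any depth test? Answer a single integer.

T0:
  2·area = 52  (B↔C swapped to make it positive)
  edge (10, 10)→(4, 8): d=(-6,-2) top-left  bias=+0
  edge (4, 8)→(6, 0): d=(2,-8) top-left  bias=+0
  edge (6, 0)→(10, 10): d=(4,10) right/bottom  bias=-1
    (3,1)@(7, 3): e=[36,14,2] → X
    (4,1)@(9, 3): e=[40,30,-18] → .
    (2,2)@(5, 5): e=[20,2,30] → X
    (4,2)@(9, 5): e=[28,34,-10] → .
    (0,3)@(1, 7): e=[0,-26,78] → .  [on edge]
    (2,3)@(5, 7): e=[8,6,38] → X
    (4,3)@(9, 7): e=[16,38,-2] → .
    (2,4)@(5, 9): e=[-4,10,46] → .
    (3,4)@(7, 9): e=[0,26,26] → X  [on edge]
    (4,4)@(9, 9): e=[4,42,6] → X
    (5,4)@(11, 9): e=[8,58,-14] → .
    (3,5)@(7, 11): e=[-12,30,34] → .
    (6,5)@(13, 11): e=[0,78,-26] → .  [on edge]
  covered (7 px):
    . . . . . . . . .
    . . . X . . . . .
    . . X X . . . . .
    . . X X . . . . .
    . . . X X . . . .
    . . . . . . . . .
    . . . . . . . . .
    . . . . . . . . .
    . . . . . . . . .
    . . . . . . . . .
    . . . . . . . . .
T1:
  2·area = 210  (B↔C swapped to make it positive)
  edge (6, 20)→(0, 5): d=(-6,-15) top-left  bias=+0
  edge (0, 5)→(12, 0): d=(12,-5) top-left  bias=+0
  edge (12, 0)→(6, 20): d=(-6,20) right/bottom  bias=-1
    (5,0)@(11, 1): e=[189,7,14] → X
    (6,0)@(13, 1): e=[219,17,-26] → .
    (2,1)@(5, 3): e=[87,1,122] → X
    (3,1)@(7, 3): e=[117,11,82] → X
    (4,1)@(9, 3): e=[147,21,42] → X
    (6,1)@(13, 3): e=[207,41,-38] → .
    (0,2)@(1, 5): e=[15,5,190] → X
    (1,2)@(3, 5): e=[45,15,150] → X
    (5,2)@(11, 5): e=[165,55,-10] → .
    (0,3)@(1, 7): e=[3,29,178] → X
    (5,3)@(11, 7): e=[153,79,-22] → .
    (0,4)@(1, 9): e=[-9,53,166] → .
  covered (27 px):
    . . . . . X . . .
    . . X X X X . . .
    X X X X X . . . .
    X X X X X . . . .
    . X X X X . . . .
    . X X X . . . . .
    . . X X . . . . .
    . . X X . . . . .
    . . X . . . . . .
    . . . . . . . . .
    . . . . . . . . .

Result: 34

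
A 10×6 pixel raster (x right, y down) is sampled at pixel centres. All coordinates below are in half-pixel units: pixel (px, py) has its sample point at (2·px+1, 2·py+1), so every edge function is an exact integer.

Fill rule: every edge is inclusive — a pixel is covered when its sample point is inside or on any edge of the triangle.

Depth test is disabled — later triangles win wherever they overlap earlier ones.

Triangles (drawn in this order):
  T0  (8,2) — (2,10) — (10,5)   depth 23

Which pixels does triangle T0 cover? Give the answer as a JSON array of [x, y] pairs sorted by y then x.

T0:
  2·area = 34  (B↔C swapped to make it positive)
  edge (8, 2)→(10, 5): d=(2,3) inclusive
  edge (10, 5)→(2, 10): d=(-8,5) inclusive
  edge (2, 10)→(8, 2): d=(6,-8) inclusive
    (3,2)@(7, 5): e=[9,15,10] → █
    (4,2)@(9, 5): e=[3,5,26] → █
    (5,2)@(11, 5): e=[-3,-5,42] → ·
    (2,3)@(5, 7): e=[19,9,6] → █
    (3,3)@(7, 7): e=[13,-1,22] → ·
    (4,3)@(9, 7): e=[7,-11,38] → ·
    (1,4)@(3, 9): e=[29,3,2] → █
    (2,4)@(5, 9): e=[23,-7,18] → ·
    (1,5)@(3, 11): e=[33,-13,14] → ·
  covered (4 px):
    · · · · · · · · · ·
    · · · · · · · · · ·
    · · · █ █ · · · · ·
    · · █ · · · · · · ·
    · █ · · · · · · · ·
    · · · · · · · · · ·

Answer: [[3,2],[4,2],[2,3],[1,4]]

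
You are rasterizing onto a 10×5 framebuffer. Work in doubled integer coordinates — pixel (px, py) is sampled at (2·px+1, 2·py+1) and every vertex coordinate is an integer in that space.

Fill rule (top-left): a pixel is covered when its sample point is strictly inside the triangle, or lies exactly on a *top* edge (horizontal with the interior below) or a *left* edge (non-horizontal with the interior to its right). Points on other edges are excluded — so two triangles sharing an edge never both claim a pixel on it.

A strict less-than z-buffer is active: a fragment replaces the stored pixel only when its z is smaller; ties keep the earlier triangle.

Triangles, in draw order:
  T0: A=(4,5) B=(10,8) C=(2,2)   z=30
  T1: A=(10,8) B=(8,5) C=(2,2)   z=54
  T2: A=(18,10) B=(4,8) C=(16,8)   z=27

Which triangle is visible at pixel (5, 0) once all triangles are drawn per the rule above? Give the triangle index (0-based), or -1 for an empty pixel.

T0:
  2·area = 12  (B↔C swapped to make it positive)
  edge (4, 5)→(2, 2): d=(-2,-3) top-left  bias=+0
  edge (2, 2)→(10, 8): d=(8,6) right/bottom  bias=-1
  edge (10, 8)→(4, 5): d=(-6,-3) top-left  bias=+0
    (1,1)@(3, 3): e=[1,2,9] → #
    (2,1)@(5, 3): e=[7,-10,15] → ·
    (1,2)@(3, 5): e=[-3,18,-3] → ·
    (2,2)@(5, 5): e=[3,6,3] → #
    (3,2)@(7, 5): e=[9,-6,9] → ·
    (2,3)@(5, 7): e=[-1,22,-9] → ·
  covered (2 px):
    · · · · · · · · · ·
    · # · · · · · · · ·
    · · # · · · · · · ·
    · · · · · · · · · ·
    · · · · · · · · · ·
T1:
  2·area = 12  (B↔C swapped to make it positive)
  edge (10, 8)→(2, 2): d=(-8,-6) top-left  bias=+0
  edge (2, 2)→(8, 5): d=(6,3) right/bottom  bias=-1
  edge (8, 5)→(10, 8): d=(2,3) right/bottom  bias=-1
    (3,2)@(7, 5): e=[6,3,3] → #
    (4,2)@(9, 5): e=[18,-3,-3] → ·
    (3,3)@(7, 7): e=[-10,15,7] → ·
    (4,3)@(9, 7): e=[2,9,1] → #
    (5,3)@(11, 7): e=[14,3,-5] → ·
    (4,4)@(9, 9): e=[-14,21,5] → ·
  covered (2 px):
    · · · · · · · · · ·
    · · · · · · · · · ·
    · · · # · · · · · ·
    · · · · # · · · · ·
    · · · · · · · · · ·
T2:
  2·area = 24
  edge (18, 10)→(4, 8): d=(-14,-2) top-left  bias=+0
  edge (4, 8)→(16, 8): d=(12,0) top-left  bias=+0
  edge (16, 8)→(18, 10): d=(2,2) right/bottom  bias=-1
    (4,0)@(9, 1): e=[108,-84,0] → ·  [on edge]
    (5,1)@(11, 3): e=[84,-60,0] → ·  [on edge]
    (6,2)@(13, 5): e=[60,-36,0] → ·  [on edge]
    (7,3)@(15, 7): e=[36,-12,0] → ·  [on edge]
    (5,4)@(11, 9): e=[0,12,12] → #  [on edge]
    (6,4)@(13, 9): e=[4,12,8] → #
    (7,4)@(15, 9): e=[8,12,4] → #
    (8,4)@(17, 9): e=[12,12,0] → ·  [on edge]
  covered (3 px):
    · · · · · · · · · ·
    · · · · · · · · · ·
    · · · · · · · · · ·
    · · · · · · · · · ·
    · · · · · # # # · ·

Z-buffer (winner per pixel, '.' = empty):
  . . . . . . . . . .
  . 0 . . . . . . . .
  . . 0 1 . . . . . .
  . . . . 1 . . . . .
  . . . . . 2 2 2 . .

Result: -1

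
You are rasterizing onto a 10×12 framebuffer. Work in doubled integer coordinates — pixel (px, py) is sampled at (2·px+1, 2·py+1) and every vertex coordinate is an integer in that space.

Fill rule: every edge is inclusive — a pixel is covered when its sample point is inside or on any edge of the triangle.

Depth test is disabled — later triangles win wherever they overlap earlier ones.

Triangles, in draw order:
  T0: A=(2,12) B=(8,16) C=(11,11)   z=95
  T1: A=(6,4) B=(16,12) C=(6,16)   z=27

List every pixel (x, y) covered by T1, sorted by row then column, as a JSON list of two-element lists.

T0:
  2·area = 42  (B↔C swapped to make it positive)
  edge (2, 12)→(11, 11): d=(9,-1) inclusive
  edge (11, 11)→(8, 16): d=(-3,5) inclusive
  edge (8, 16)→(2, 12): d=(-6,-4) inclusive
    (8,0)@(17, 1): e=[-84,0,126] → ·  [on edge]
    (5,5)@(11, 11): e=[0,0,42] → #  [on edge]
    (6,5)@(13, 11): e=[2,-10,50] → ·
    (2,6)@(5, 13): e=[12,24,6] → #
    (3,6)@(7, 13): e=[14,14,14] → #
    (4,6)@(9, 13): e=[16,4,22] → #
    (5,6)@(11, 13): e=[18,-6,30] → ·
    (2,7)@(5, 15): e=[30,18,-6] → ·
    (3,7)@(7, 15): e=[32,8,2] → #
    (4,7)@(9, 15): e=[34,-2,10] → ·
    (3,8)@(7, 17): e=[50,2,-10] → ·
    (2,10)@(5, 21): e=[84,0,-42] → ·  [on edge]
  covered (5 px):
    · · · · · · · · · ·
    · · · · · · · · · ·
    · · · · · · · · · ·
    · · · · · · · · · ·
    · · · · · · · · · ·
    · · · · · # · · · ·
    · · # # # · · · · ·
    · · · # · · · · · ·
    · · · · · · · · · ·
    · · · · · · · · · ·
    · · · · · · · · · ·
    · · · · · · · · · ·
T1:
  2·area = 120
  edge (6, 4)→(16, 12): d=(10,8) inclusive
  edge (16, 12)→(6, 16): d=(-10,4) inclusive
  edge (6, 16)→(6, 4): d=(0,-12) inclusive
    (3,2)@(7, 5): e=[2,106,12] → #
    (4,2)@(9, 5): e=[-14,98,36] → ·
    (3,3)@(7, 7): e=[22,86,12] → #
    (4,3)@(9, 7): e=[6,78,36] → #
    (5,3)@(11, 7): e=[-10,70,60] → ·
    (3,4)@(7, 9): e=[42,66,12] → #
    (5,4)@(11, 9): e=[10,50,60] → #
    (6,4)@(13, 9): e=[-6,42,84] → ·
    (3,5)@(7, 11): e=[62,46,12] → #
    (6,5)@(13, 11): e=[14,22,84] → #
    (7,5)@(15, 11): e=[-2,14,108] → ·
    (3,6)@(7, 13): e=[82,26,12] → #
  covered (15 px):
    · · · · · · · · · ·
    · · · · · · · · · ·
    · · · # · · · · · ·
    · · · # # · · · · ·
    · · · # # # · · · ·
    · · · # # # # · · ·
    · · · # # # # · · ·
    · · · # · · · · · ·
    · · · · · · · · · ·
    · · · · · · · · · ·
    · · · · · · · · · ·
    · · · · · · · · · ·

Final: [[3,2],[3,3],[4,3],[3,4],[4,4],[5,4],[3,5],[4,5],[5,5],[6,5],[3,6],[4,6],[5,6],[6,6],[3,7]]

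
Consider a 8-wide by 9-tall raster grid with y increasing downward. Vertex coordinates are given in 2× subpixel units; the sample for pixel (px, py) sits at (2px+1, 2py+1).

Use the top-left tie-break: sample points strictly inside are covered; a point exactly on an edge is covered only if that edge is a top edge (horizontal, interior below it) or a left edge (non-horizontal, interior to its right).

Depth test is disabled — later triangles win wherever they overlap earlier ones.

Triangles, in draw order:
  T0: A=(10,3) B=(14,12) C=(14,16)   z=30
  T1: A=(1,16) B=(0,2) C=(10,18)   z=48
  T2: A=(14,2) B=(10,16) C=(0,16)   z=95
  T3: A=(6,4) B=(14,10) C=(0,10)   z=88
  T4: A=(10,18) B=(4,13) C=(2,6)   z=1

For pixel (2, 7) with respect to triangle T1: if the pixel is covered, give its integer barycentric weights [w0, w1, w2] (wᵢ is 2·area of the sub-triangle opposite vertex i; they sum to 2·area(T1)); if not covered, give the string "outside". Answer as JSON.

T0:
  2·area = 16
  edge (10, 3)→(14, 12): d=(4,9) right/bottom  bias=-1
  edge (14, 12)→(14, 16): d=(0,4) right/bottom  bias=-1
  edge (14, 16)→(10, 3): d=(-4,-13) top-left  bias=+0
    (6,5)@(13, 11): e=[5,4,7] → #
    (7,5)@(15, 11): e=[-13,-4,33] → ·
    (6,6)@(13, 13): e=[13,4,-1] → ·
  covered (1 px):
    · · · · · · · ·
    · · · · · · · ·
    · · · · · · · ·
    · · · · · · · ·
    · · · · · · · ·
    · · · · · · # ·
    · · · · · · · ·
    · · · · · · · ·
    · · · · · · · ·
T1:
  2·area = 124
  edge (1, 16)→(0, 2): d=(-1,-14) top-left  bias=+0
  edge (0, 2)→(10, 18): d=(10,16) right/bottom  bias=-1
  edge (10, 18)→(1, 16): d=(-9,-2) top-left  bias=+0
    (0,2)@(1, 5): e=[11,14,99] → #
    (1,2)@(3, 5): e=[39,-18,103] → ·
    (0,3)@(1, 7): e=[9,34,81] → #
    (1,3)@(3, 7): e=[37,2,85] → #
    (2,3)@(5, 7): e=[65,-30,89] → ·
    (0,4)@(1, 9): e=[7,54,63] → #
    (2,4)@(5, 9): e=[63,-10,71] → ·
    (0,5)@(1, 11): e=[5,74,45] → #
    (2,5)@(5, 11): e=[61,10,53] → #
    (3,5)@(7, 11): e=[89,-22,57] → ·
    (0,6)@(1, 13): e=[3,94,27] → #
    (3,6)@(7, 13): e=[87,-2,39] → ·
  covered (17 px):
    · · · · · · · ·
    · · · · · · · ·
    # · · · · · · ·
    # # · · · · · ·
    # # · · · · · ·
    # # # · · · · ·
    # # # · · · · ·
    # # # # · · · ·
    · · · # # · · ·
T2:
  2·area = 140
  edge (14, 2)→(10, 16): d=(-4,14) right/bottom  bias=-1
  edge (10, 16)→(0, 16): d=(-10,0) right/bottom  bias=-1
  edge (0, 16)→(14, 2): d=(14,-14) top-left  bias=+0
    (7,0)@(15, 1): e=[-10,150,0] → ·  [on edge]
    (6,1)@(13, 3): e=[10,130,0] → #  [on edge]
    (7,1)@(15, 3): e=[-18,130,28] → ·
    (5,2)@(11, 5): e=[30,110,0] → #  [on edge]
    (7,2)@(15, 5): e=[-26,110,56] → ·
    (4,3)@(9, 7): e=[50,90,0] → #  [on edge]
    (6,3)@(13, 7): e=[-6,90,56] → ·
    (3,4)@(7, 9): e=[70,70,0] → #  [on edge]
    (6,4)@(13, 9): e=[-14,70,84] → ·
    (2,5)@(5, 11): e=[90,50,0] → #  [on edge]
    (6,5)@(13, 11): e=[-22,50,112] → ·
    (1,6)@(3, 13): e=[110,30,0] → #  [on edge]
    (0,7)@(1, 15): e=[130,10,0] → #  [on edge]
  covered (21 px):
    · · · · · · · ·
    · · · · · · # ·
    · · · · · # # ·
    · · · · # # · ·
    · · · # # # · ·
    · · # # # # · ·
    · # # # # · · ·
    # # # # # · · ·
    · · · · · · · ·
T3:
  2·area = 84
  edge (6, 4)→(14, 10): d=(8,6) right/bottom  bias=-1
  edge (14, 10)→(0, 10): d=(-14,0) right/bottom  bias=-1
  edge (0, 10)→(6, 4): d=(6,-6) top-left  bias=+0
    (4,0)@(9, 1): e=[-42,126,0] → ·  [on edge]
    (3,1)@(7, 3): e=[-14,98,0] → ·  [on edge]
    (2,2)@(5, 5): e=[14,70,0] → #  [on edge]
    (3,2)@(7, 5): e=[2,70,12] → #
    (4,2)@(9, 5): e=[-10,70,24] → ·
    (1,3)@(3, 7): e=[42,42,0] → #  [on edge]
    (4,3)@(9, 7): e=[6,42,36] → #
    (5,3)@(11, 7): e=[-6,42,48] → ·
    (0,4)@(1, 9): e=[70,14,0] → #  [on edge]
    (5,4)@(11, 9): e=[10,14,60] → #
    (6,4)@(13, 9): e=[-2,14,72] → ·
    (0,5)@(1, 11): e=[86,-14,12] → ·
  covered (12 px):
    · · · · · · · ·
    · · · · · · · ·
    · · # # · · · ·
    · # # # # · · ·
    # # # # # # · ·
    · · · · · · · ·
    · · · · · · · ·
    · · · · · · · ·
    · · · · · · · ·
T4:
  2·area = 32
  edge (10, 18)→(4, 13): d=(-6,-5) top-left  bias=+0
  edge (4, 13)→(2, 6): d=(-2,-7) top-left  bias=+0
  edge (2, 6)→(10, 18): d=(8,12) right/bottom  bias=-1
    (1,4)@(3, 9): e=[19,1,12] → #
    (2,4)@(5, 9): e=[29,15,-12] → ·
    (1,5)@(3, 11): e=[7,-3,28] → ·
    (2,5)@(5, 11): e=[17,11,4] → #
    (3,5)@(7, 11): e=[27,25,-20] → ·
    (2,6)@(5, 13): e=[5,7,20] → #
    (3,6)@(7, 13): e=[15,21,-4] → ·
    (2,7)@(5, 15): e=[-7,3,36] → ·
    (3,7)@(7, 15): e=[3,17,12] → #
    (4,7)@(9, 15): e=[13,31,-12] → ·
    (3,8)@(7, 17): e=[-9,13,28] → ·
    (4,8)@(9, 17): e=[1,27,4] → #
  covered (5 px):
    · · · · · · · ·
    · · · · · · · ·
    · · · · · · · ·
    · · · · · · · ·
    · # · · · · · ·
    · · # · · · · ·
    · · # · · · · ·
    · · · # · · · ·
    · · · · # · · ·

Final: [50,17,57]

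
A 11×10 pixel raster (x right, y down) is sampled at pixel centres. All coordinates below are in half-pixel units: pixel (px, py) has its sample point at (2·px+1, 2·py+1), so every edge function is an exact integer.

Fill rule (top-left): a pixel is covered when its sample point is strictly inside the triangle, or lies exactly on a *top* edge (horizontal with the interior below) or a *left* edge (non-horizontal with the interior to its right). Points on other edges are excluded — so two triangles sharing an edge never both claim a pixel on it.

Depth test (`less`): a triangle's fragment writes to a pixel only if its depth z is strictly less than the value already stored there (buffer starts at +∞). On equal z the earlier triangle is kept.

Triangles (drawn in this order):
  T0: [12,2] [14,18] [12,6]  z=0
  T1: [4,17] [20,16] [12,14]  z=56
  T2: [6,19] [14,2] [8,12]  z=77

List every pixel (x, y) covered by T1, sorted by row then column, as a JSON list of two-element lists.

T0:
  2·area = 8
  edge (12, 2)→(14, 18): d=(2,16) right/bottom  bias=-1
  edge (14, 18)→(12, 6): d=(-2,-12) top-left  bias=+0
  edge (12, 6)→(12, 2): d=(0,-4) top-left  bias=+0
    (6,5)@(13, 11): e=[2,2,4] → █
    (7,5)@(15, 11): e=[-30,26,12] → ·
    (6,6)@(13, 13): e=[6,-2,4] → ·
  covered (1 px):
    · · · · · · · · · · ·
    · · · · · · · · · · ·
    · · · · · · · · · · ·
    · · · · · · · · · · ·
    · · · · · · · · · · ·
    · · · · · · █ · · · ·
    · · · · · · · · · · ·
    · · · · · · · · · · ·
    · · · · · · · · · · ·
    · · · · · · · · · · ·
T1:
  2·area = 40  (B↔C swapped to make it positive)
  edge (4, 17)→(12, 14): d=(8,-3) top-left  bias=+0
  edge (12, 14)→(20, 16): d=(8,2) right/bottom  bias=-1
  edge (20, 16)→(4, 17): d=(-16,1) right/bottom  bias=-1
    (5,7)@(11, 15): e=[5,10,25] → █
    (6,7)@(13, 15): e=[11,6,23] → █
    (7,7)@(15, 15): e=[17,2,21] → █
    (8,7)@(17, 15): e=[23,-2,19] → ·
    (5,8)@(11, 17): e=[21,26,-7] → ·
    (6,8)@(13, 17): e=[27,22,-9] → ·
    (7,8)@(15, 17): e=[33,18,-11] → ·
  covered (3 px):
    · · · · · · · · · · ·
    · · · · · · · · · · ·
    · · · · · · · · · · ·
    · · · · · · · · · · ·
    · · · · · · · · · · ·
    · · · · · · · · · · ·
    · · · · · · · · · · ·
    · · · · · █ █ █ · · ·
    · · · · · · · · · · ·
    · · · · · · · · · · ·
T2:
  2·area = 22  (B↔C swapped to make it positive)
  edge (6, 19)→(8, 12): d=(2,-7) top-left  bias=+0
  edge (8, 12)→(14, 2): d=(6,-10) top-left  bias=+0
  edge (14, 2)→(6, 19): d=(-8,17) right/bottom  bias=-1
    (5,3)@(11, 7): e=[11,0,11] → █  [on edge]
    (6,3)@(13, 7): e=[25,20,-23] → ·
    (5,4)@(11, 9): e=[15,12,-5] → ·
    (4,5)@(9, 11): e=[5,4,13] → █
    (5,5)@(11, 11): e=[19,24,-21] → ·
    (4,6)@(9, 13): e=[9,16,-3] → ·
    (2,8)@(5, 17): e=[-11,0,33] → ·  [on edge]
  covered (2 px):
    · · · · · · · · · · ·
    · · · · · · · · · · ·
    · · · · · · · · · · ·
    · · · · · █ · · · · ·
    · · · · · · · · · · ·
    · · · · █ · · · · · ·
    · · · · · · · · · · ·
    · · · · · · · · · · ·
    · · · · · · · · · · ·
    · · · · · · · · · · ·

Answer: [[5,7],[6,7],[7,7]]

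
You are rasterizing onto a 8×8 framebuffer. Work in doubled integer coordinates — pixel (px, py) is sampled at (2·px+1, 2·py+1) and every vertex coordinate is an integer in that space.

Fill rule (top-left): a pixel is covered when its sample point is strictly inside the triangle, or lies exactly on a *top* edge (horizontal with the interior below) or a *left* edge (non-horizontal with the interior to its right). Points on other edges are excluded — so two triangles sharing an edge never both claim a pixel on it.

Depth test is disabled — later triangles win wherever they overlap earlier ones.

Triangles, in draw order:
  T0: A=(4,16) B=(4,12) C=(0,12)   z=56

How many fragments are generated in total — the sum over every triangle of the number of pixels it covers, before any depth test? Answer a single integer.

T0:
  2·area = 16  (B↔C swapped to make it positive)
  edge (4, 16)→(0, 12): d=(-4,-4) top-left  bias=+0
  edge (0, 12)→(4, 12): d=(4,0) top-left  bias=+0
  edge (4, 12)→(4, 16): d=(0,4) right/bottom  bias=-1
    (0,6)@(1, 13): e=[0,4,12] → X  [on edge]
    (1,6)@(3, 13): e=[8,4,4] → X
    (2,6)@(5, 13): e=[16,4,-4] → .
    (0,7)@(1, 15): e=[-8,12,12] → .
    (1,7)@(3, 15): e=[0,12,4] → X  [on edge]
    (2,7)@(5, 15): e=[8,12,-4] → .
  covered (3 px):
    . . . . . . . .
    . . . . . . . .
    . . . . . . . .
    . . . . . . . .
    . . . . . . . .
    . . . . . . . .
    X X . . . . . .
    . X . . . . . .

Result: 3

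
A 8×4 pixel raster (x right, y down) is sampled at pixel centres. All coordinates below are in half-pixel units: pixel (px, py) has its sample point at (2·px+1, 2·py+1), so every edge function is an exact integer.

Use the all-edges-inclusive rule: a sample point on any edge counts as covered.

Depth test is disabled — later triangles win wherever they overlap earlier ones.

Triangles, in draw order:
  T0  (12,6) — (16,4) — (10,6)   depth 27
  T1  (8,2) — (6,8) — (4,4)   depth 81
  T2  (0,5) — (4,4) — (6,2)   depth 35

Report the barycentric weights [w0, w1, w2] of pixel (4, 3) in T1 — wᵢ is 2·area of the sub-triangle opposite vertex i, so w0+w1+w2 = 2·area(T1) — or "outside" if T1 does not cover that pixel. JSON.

T0:
  2·area = 4  (B↔C swapped to make it positive)
  edge (12, 6)→(10, 6): d=(-2,0) inclusive
  edge (10, 6)→(16, 4): d=(6,-2) inclusive
  edge (16, 4)→(12, 6): d=(-4,2) inclusive
    (6,2)@(13, 5): e=[2,0,2] → X  [on edge]
    (7,2)@(15, 5): e=[2,4,-2] → .
    (3,3)@(7, 7): e=[-2,0,6] → .  [on edge]
    (6,3)@(13, 7): e=[-2,12,-6] → .
  covered (1 px):
    . . . . . . . .
    . . . . . . . .
    . . . . . . X .
    . . . . . . . .
T1:
  2·area = 20
  edge (8, 2)→(6, 8): d=(-2,6) inclusive
  edge (6, 8)→(4, 4): d=(-2,-4) inclusive
  edge (4, 4)→(8, 2): d=(4,-2) inclusive
    (3,1)@(7, 3): e=[4,14,2] → X
    (4,1)@(9, 3): e=[-8,22,6] → .
    (2,2)@(5, 5): e=[12,2,6] → X
    (3,2)@(7, 5): e=[0,10,10] → X  [on edge]
    (4,2)@(9, 5): e=[-12,18,14] → .
    (2,3)@(5, 7): e=[8,-2,14] → .
    (3,3)@(7, 7): e=[-4,6,18] → .
  covered (3 px):
    . . . . . . . .
    . . . X . . . .
    . . X X . . . .
    . . . . . . . .
T2:
  2·area = 6  (B↔C swapped to make it positive)
  edge (0, 5)→(6, 2): d=(6,-3) inclusive
  edge (6, 2)→(4, 4): d=(-2,2) inclusive
  edge (4, 4)→(0, 5): d=(-4,1) inclusive
    (3,0)@(7, 1): e=[-3,0,9] → .  [on edge]
    (2,1)@(5, 3): e=[3,0,3] → X  [on edge]
    (3,1)@(7, 3): e=[9,-4,1] → .
    (1,2)@(3, 5): e=[9,0,-3] → .  [on edge]
    (2,2)@(5, 5): e=[15,-4,-5] → .
    (0,3)@(1, 7): e=[15,0,-9] → .  [on edge]
  covered (1 px):
    . . . . . . . .
    . . X . . . . .
    . . . . . . . .
    . . . . . . . .

Result: "outside"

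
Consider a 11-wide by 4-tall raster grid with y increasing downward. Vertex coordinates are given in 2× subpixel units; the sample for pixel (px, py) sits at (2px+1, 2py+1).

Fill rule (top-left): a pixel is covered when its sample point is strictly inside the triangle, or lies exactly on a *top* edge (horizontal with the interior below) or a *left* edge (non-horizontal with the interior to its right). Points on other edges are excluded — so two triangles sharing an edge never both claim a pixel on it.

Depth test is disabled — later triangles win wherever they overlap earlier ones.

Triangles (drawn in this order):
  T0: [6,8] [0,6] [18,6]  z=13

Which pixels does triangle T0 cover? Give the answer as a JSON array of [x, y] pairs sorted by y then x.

T0:
  2·area = 36
  edge (6, 8)→(0, 6): d=(-6,-2) top-left  bias=+0
  edge (0, 6)→(18, 6): d=(18,0) top-left  bias=+0
  edge (18, 6)→(6, 8): d=(-12,2) right/bottom  bias=-1
    (1,3)@(3, 7): e=[0,18,18] → #  [on edge]
    (2,3)@(5, 7): e=[4,18,14] → #
    (3,3)@(7, 7): e=[8,18,10] → #
    (4,3)@(9, 7): e=[12,18,6] → #
    (5,3)@(11, 7): e=[16,18,2] → #
    (6,3)@(13, 7): e=[20,18,-2] → ·
  covered (5 px):
    · · · · · · · · · · ·
    · · · · · · · · · · ·
    · · · · · · · · · · ·
    · # # # # # · · · · ·

Answer: [[1,3],[2,3],[3,3],[4,3],[5,3]]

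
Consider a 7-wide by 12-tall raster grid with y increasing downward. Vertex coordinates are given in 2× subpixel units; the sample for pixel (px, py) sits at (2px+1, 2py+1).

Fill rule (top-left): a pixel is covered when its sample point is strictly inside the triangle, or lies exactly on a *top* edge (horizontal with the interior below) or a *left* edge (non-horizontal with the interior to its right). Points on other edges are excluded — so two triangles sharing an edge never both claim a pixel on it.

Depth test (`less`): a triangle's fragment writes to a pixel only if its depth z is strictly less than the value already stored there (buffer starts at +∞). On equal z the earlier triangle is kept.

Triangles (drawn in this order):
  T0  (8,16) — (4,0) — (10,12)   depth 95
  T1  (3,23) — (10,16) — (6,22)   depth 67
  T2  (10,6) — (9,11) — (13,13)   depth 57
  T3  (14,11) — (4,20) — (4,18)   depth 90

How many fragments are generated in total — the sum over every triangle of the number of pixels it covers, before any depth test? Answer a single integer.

T0:
  2·area = 48
  edge (8, 16)→(4, 0): d=(-4,-16) top-left  bias=+0
  edge (4, 0)→(10, 12): d=(6,12) right/bottom  bias=-1
  edge (10, 12)→(8, 16): d=(-2,4) right/bottom  bias=-1
    (2,1)@(5, 3): e=[4,6,38] → █
    (3,1)@(7, 3): e=[36,-18,30] → ·
    (2,2)@(5, 5): e=[-4,18,34] → ·
    (3,3)@(7, 7): e=[20,6,22] → █
    (4,3)@(9, 7): e=[52,-18,14] → ·
    (3,4)@(7, 9): e=[12,18,18] → █
    (4,4)@(9, 9): e=[44,-6,10] → ·
    (3,5)@(7, 11): e=[4,30,14] → █
    (4,5)@(9, 11): e=[36,6,6] → █
    (5,5)@(11, 11): e=[68,-18,-2] → ·
    (3,6)@(7, 13): e=[-4,42,10] → ·
    (4,6)@(9, 13): e=[28,18,2] → █
  covered (6 px):
    · · · · · · ·
    · · █ · · · ·
    · · · · · · ·
    · · · █ · · ·
    · · · █ · · ·
    · · · █ █ · ·
    · · · · █ · ·
    · · · · · · ·
    · · · · · · ·
    · · · · · · ·
    · · · · · · ·
    · · · · · · ·
T1:
  2·area = 14
  edge (3, 23)→(10, 16): d=(7,-7) top-left  bias=+0
  edge (10, 16)→(6, 22): d=(-4,6) right/bottom  bias=-1
  edge (6, 22)→(3, 23): d=(-3,1) right/bottom  bias=-1
    (6,6)@(13, 13): e=[0,-6,20] → ·  [on edge]
    (5,7)@(11, 15): e=[0,-2,16] → ·  [on edge]
    (4,8)@(9, 17): e=[0,2,12] → █  [on edge]
    (5,8)@(11, 17): e=[14,-10,10] → ·
    (3,9)@(7, 19): e=[0,6,8] → █  [on edge]
    (4,9)@(9, 19): e=[14,-6,6] → ·
    (2,10)@(5, 21): e=[0,10,4] → █  [on edge]
    (3,10)@(7, 21): e=[14,-2,2] → ·
    (4,10)@(9, 21): e=[28,-14,0] → ·  [on edge]
    (1,11)@(3, 23): e=[0,14,0] → ·  [on edge]
    (2,11)@(5, 23): e=[14,2,-2] → ·
  covered (3 px):
    · · · · · · ·
    · · · · · · ·
    · · · · · · ·
    · · · · · · ·
    · · · · · · ·
    · · · · · · ·
    · · · · · · ·
    · · · · · · ·
    · · · · █ · ·
    · · · █ · · ·
    · · █ · · · ·
    · · · · · · ·
T2:
  2·area = 22  (B↔C swapped to make it positive)
  edge (10, 6)→(13, 13): d=(3,7) right/bottom  bias=-1
  edge (13, 13)→(9, 11): d=(-4,-2) top-left  bias=+0
  edge (9, 11)→(10, 6): d=(1,-5) top-left  bias=+0
    (5,0)@(11, 1): e=[-22,44,0] → ·  [on edge]
    (0,3)@(1, 7): e=[66,0,-44] → ·  [on edge]
    (2,4)@(5, 9): e=[44,0,-22] → ·  [on edge]
    (5,4)@(11, 9): e=[2,12,8] → █
    (6,4)@(13, 9): e=[-12,16,18] → ·
    (4,5)@(9, 11): e=[22,0,0] → █  [on edge]
    (6,5)@(13, 11): e=[-6,8,20] → ·
    (4,6)@(9, 13): e=[28,-8,2] → ·
    (5,6)@(11, 13): e=[14,-4,12] → ·
    (6,6)@(13, 13): e=[0,0,22] → ·  [on edge]
    (3,10)@(7, 21): e=[66,-44,0] → ·  [on edge]
  covered (3 px):
    · · · · · · ·
    · · · · · · ·
    · · · · · · ·
    · · · · · · ·
    · · · · · █ ·
    · · · · █ █ ·
    · · · · · · ·
    · · · · · · ·
    · · · · · · ·
    · · · · · · ·
    · · · · · · ·
    · · · · · · ·
T3:
  2·area = 20
  edge (14, 11)→(4, 20): d=(-10,9) right/bottom  bias=-1
  edge (4, 20)→(4, 18): d=(0,-2) top-left  bias=+0
  edge (4, 18)→(14, 11): d=(10,-7) top-left  bias=+0
    (4,7)@(9, 15): e=[5,10,5] → █
    (5,7)@(11, 15): e=[-13,14,19] → ·
    (3,8)@(7, 17): e=[3,6,11] → █
    (4,8)@(9, 17): e=[-15,10,25] → ·
    (2,9)@(5, 19): e=[1,2,17] → █
    (3,9)@(7, 19): e=[-17,6,31] → ·
    (2,10)@(5, 21): e=[-19,2,37] → ·
  covered (3 px):
    · · · · · · ·
    · · · · · · ·
    · · · · · · ·
    · · · · · · ·
    · · · · · · ·
    · · · · · · ·
    · · · · · · ·
    · · · · █ · ·
    · · · █ · · ·
    · · █ · · · ·
    · · · · · · ·
    · · · · · · ·

Result: 15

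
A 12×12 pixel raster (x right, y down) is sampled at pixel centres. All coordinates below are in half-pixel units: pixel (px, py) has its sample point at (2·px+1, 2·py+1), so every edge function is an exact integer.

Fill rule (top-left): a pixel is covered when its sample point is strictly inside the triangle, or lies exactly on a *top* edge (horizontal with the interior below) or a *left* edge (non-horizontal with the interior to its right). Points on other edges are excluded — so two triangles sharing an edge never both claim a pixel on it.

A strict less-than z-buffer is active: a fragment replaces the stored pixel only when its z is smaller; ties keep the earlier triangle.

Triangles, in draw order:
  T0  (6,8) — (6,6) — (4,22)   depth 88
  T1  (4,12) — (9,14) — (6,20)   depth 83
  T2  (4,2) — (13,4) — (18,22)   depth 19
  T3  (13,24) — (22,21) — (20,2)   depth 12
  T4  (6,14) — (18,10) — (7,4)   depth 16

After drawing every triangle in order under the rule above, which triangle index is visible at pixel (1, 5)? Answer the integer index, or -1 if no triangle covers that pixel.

T0:
  2·area = 4  (B↔C swapped to make it positive)
  edge (6, 8)→(4, 22): d=(-2,14) right/bottom  bias=-1
  edge (4, 22)→(6, 6): d=(2,-16) top-left  bias=+0
  edge (6, 6)→(6, 8): d=(0,2) right/bottom  bias=-1
    (3,0)@(7, 1): e=[0,6,-2] → ·  [on edge]
    (2,7)@(5, 15): e=[0,2,2] → ·  [on edge]
  covered (0 px):
    · · · · · · · · · · · ·
    · · · · · · · · · · · ·
    · · · · · · · · · · · ·
    · · · · · · · · · · · ·
    · · · · · · · · · · · ·
    · · · · · · · · · · · ·
    · · · · · · · · · · · ·
    · · · · · · · · · · · ·
    · · · · · · · · · · · ·
    · · · · · · · · · · · ·
    · · · · · · · · · · · ·
    · · · · · · · · · · · ·
T1:
  2·area = 36
  edge (4, 12)→(9, 14): d=(5,2) right/bottom  bias=-1
  edge (9, 14)→(6, 20): d=(-3,6) right/bottom  bias=-1
  edge (6, 20)→(4, 12): d=(-2,-8) top-left  bias=+0
    (2,6)@(5, 13): e=[3,27,6] → #
    (3,6)@(7, 13): e=[-1,15,22] → ·
    (2,7)@(5, 15): e=[13,21,2] → #
    (3,7)@(7, 15): e=[9,9,18] → #
    (4,7)@(9, 15): e=[5,-3,34] → ·
    (2,8)@(5, 17): e=[23,15,-2] → ·
    (3,8)@(7, 17): e=[19,3,14] → #
    (4,8)@(9, 17): e=[15,-9,30] → ·
    (3,9)@(7, 19): e=[29,-3,10] → ·
  covered (4 px):
    · · · · · · · · · · · ·
    · · · · · · · · · · · ·
    · · · · · · · · · · · ·
    · · · · · · · · · · · ·
    · · · · · · · · · · · ·
    · · · · · · · · · · · ·
    · · # · · · · · · · · ·
    · · # # · · · · · · · ·
    · · · # · · · · · · · ·
    · · · · · · · · · · · ·
    · · · · · · · · · · · ·
    · · · · · · · · · · · ·
T2:
  2·area = 152
  edge (4, 2)→(13, 4): d=(9,2) right/bottom  bias=-1
  edge (13, 4)→(18, 22): d=(5,18) right/bottom  bias=-1
  edge (18, 22)→(4, 2): d=(-14,-20) top-left  bias=+0
    (2,1)@(5, 3): e=[7,139,6] → #
    (3,1)@(7, 3): e=[3,103,46] → #
    (4,1)@(9, 3): e=[-1,67,86] → ·
    (2,2)@(5, 5): e=[25,149,-22] → ·
    (3,2)@(7, 5): e=[21,113,18] → #
    (4,2)@(9, 5): e=[17,77,58] → #
    (5,2)@(11, 5): e=[13,41,98] → #
    (6,2)@(13, 5): e=[9,5,138] → #
    (7,2)@(15, 5): e=[5,-31,178] → ·
    (3,3)@(7, 7): e=[39,123,-10] → ·
    (4,3)@(9, 7): e=[35,87,30] → #
    (7,3)@(15, 7): e=[23,-21,150] → ·
  covered (19 px):
    · · · · · · · · · · · ·
    · · # # · · · · · · · ·
    · · · # # # # · · · · ·
    · · · · # # # · · · · ·
    · · · · # # # · · · · ·
    · · · · · # # · · · · ·
    · · · · · · # # · · · ·
    · · · · · · · # · · · ·
    · · · · · · · # · · · ·
    · · · · · · · · # · · ·
    · · · · · · · · · · · ·
    · · · · · · · · · · · ·
T3:
  2·area = 177  (B↔C swapped to make it positive)
  edge (13, 24)→(20, 2): d=(7,-22) top-left  bias=+0
  edge (20, 2)→(22, 21): d=(2,19) right/bottom  bias=-1
  edge (22, 21)→(13, 24): d=(-9,3) right/bottom  bias=-1
    (9,3)@(19, 7): e=[13,29,135] → #
    (10,3)@(21, 7): e=[57,-9,129] → ·
    (9,4)@(19, 9): e=[27,33,117] → #
    (10,4)@(21, 9): e=[71,-5,111] → ·
    (9,5)@(19, 11): e=[41,37,99] → #
    (10,5)@(21, 11): e=[85,-1,93] → ·
    (8,6)@(17, 13): e=[11,79,87] → #
    (10,6)@(21, 13): e=[99,3,75] → #
    (11,6)@(23, 13): e=[143,-35,69] → ·
    (8,7)@(17, 15): e=[25,83,69] → #
    (11,7)@(23, 15): e=[157,-31,51] → ·
    (8,8)@(17, 17): e=[39,87,51] → #
  covered (21 px):
    · · · · · · · · · · · ·
    · · · · · · · · · · · ·
    · · · · · · · · · · · ·
    · · · · · · · · · # · ·
    · · · · · · · · · # · ·
    · · · · · · · · · # · ·
    · · · · · · · · # # # ·
    · · · · · · · · # # # ·
    · · · · · · · · # # # ·
    · · · · · · · # # # # ·
    · · · · · · · # # # # ·
    · · · · · · · # · · · ·
T4:
  2·area = 116  (B↔C swapped to make it positive)
  edge (6, 14)→(7, 4): d=(1,-10) top-left  bias=+0
  edge (7, 4)→(18, 10): d=(11,6) right/bottom  bias=-1
  edge (18, 10)→(6, 14): d=(-12,4) right/bottom  bias=-1
    (3,2)@(7, 5): e=[1,11,104] → #
    (4,2)@(9, 5): e=[21,-1,96] → ·
    (3,3)@(7, 7): e=[3,33,80] → #
    (4,3)@(9, 7): e=[23,21,72] → #
    (5,3)@(11, 7): e=[43,9,64] → #
    (6,3)@(13, 7): e=[63,-3,56] → ·
    (3,4)@(7, 9): e=[5,55,56] → #
    (6,4)@(13, 9): e=[65,19,32] → #
    (7,4)@(15, 9): e=[85,7,24] → #
    (8,4)@(17, 9): e=[105,-5,16] → ·
    (10,4)@(21, 9): e=[145,-29,0] → ·  [on edge]
    (3,5)@(7, 11): e=[7,77,32] → #
    (7,5)@(15, 11): e=[87,29,0] → ·  [on edge]
    (4,6)@(9, 13): e=[29,87,0] → ·  [on edge]
    (1,7)@(3, 15): e=[-29,145,0] → ·  [on edge]
  covered (14 px):
    · · · · · · · · · · · ·
    · · · · · · · · · · · ·
    · · · # · · · · · · · ·
    · · · # # # · · · · · ·
    · · · # # # # # · · · ·
    · · · # # # # · · · · ·
    · · · # · · · · · · · ·
    · · · · · · · · · · · ·
    · · · · · · · · · · · ·
    · · · · · · · · · · · ·
    · · · · · · · · · · · ·
    · · · · · · · · · · · ·

Z-buffer (winner per pixel, '.' = empty):
  . . . . . . . . . . . .
  . . 2 2 . . . . . . . .
  . . . 4 2 2 2 . . . . .
  . . . 4 4 4 2 . . 3 . .
  . . . 4 4 4 4 4 . 3 . .
  . . . 4 4 4 4 . . 3 . .
  . . 1 4 . . 2 2 3 3 3 .
  . . 1 1 . . . 2 3 3 3 .
  . . . 1 . . . 2 3 3 3 .
  . . . . . . . 3 3 3 3 .
  . . . . . . . 3 3 3 3 .
  . . . . . . . 3 . . . .

Final: -1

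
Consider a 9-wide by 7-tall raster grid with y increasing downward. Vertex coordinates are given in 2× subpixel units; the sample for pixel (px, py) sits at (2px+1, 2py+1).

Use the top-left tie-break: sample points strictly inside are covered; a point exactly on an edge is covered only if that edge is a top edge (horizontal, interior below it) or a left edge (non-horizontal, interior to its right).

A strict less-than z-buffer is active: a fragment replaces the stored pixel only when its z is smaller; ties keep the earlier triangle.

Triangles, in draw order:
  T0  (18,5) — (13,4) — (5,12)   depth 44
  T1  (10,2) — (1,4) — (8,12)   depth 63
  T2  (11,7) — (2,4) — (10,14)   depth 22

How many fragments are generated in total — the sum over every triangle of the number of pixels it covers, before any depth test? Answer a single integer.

T0:
  2·area = 48  (B↔C swapped to make it positive)
  edge (18, 5)→(5, 12): d=(-13,7) right/bottom  bias=-1
  edge (5, 12)→(13, 4): d=(8,-8) top-left  bias=+0
  edge (13, 4)→(18, 5): d=(5,1) right/bottom  bias=-1
    (6,2)@(13, 5): e=[35,8,5] → #
    (7,2)@(15, 5): e=[21,24,3] → #
    (8,2)@(17, 5): e=[7,40,1] → #
    (5,3)@(11, 7): e=[23,8,17] → #
    (7,3)@(15, 7): e=[-5,40,13] → ·
    (8,3)@(17, 7): e=[-19,56,11] → ·
    (4,4)@(9, 9): e=[11,8,29] → #
    (5,4)@(11, 9): e=[-3,24,27] → ·
    (6,4)@(13, 9): e=[-17,40,25] → ·
    (4,5)@(9, 11): e=[-15,24,39] → ·
  covered (6 px):
    · · · · · · · · ·
    · · · · · · · · ·
    · · · · · · # # #
    · · · · · # # · ·
    · · · · # · · · ·
    · · · · · · · · ·
    · · · · · · · · ·
T1:
  2·area = 86  (B↔C swapped to make it positive)
  edge (10, 2)→(8, 12): d=(-2,10) right/bottom  bias=-1
  edge (8, 12)→(1, 4): d=(-7,-8) top-left  bias=+0
  edge (1, 4)→(10, 2): d=(9,-2) top-left  bias=+0
    (3,1)@(7, 3): e=[28,55,3] → #
    (4,1)@(9, 3): e=[8,71,7] → #
    (5,1)@(11, 3): e=[-12,87,11] → ·
    (1,2)@(3, 5): e=[64,9,13] → #
    (2,2)@(5, 5): e=[44,25,17] → #
    (5,2)@(11, 5): e=[-16,73,29] → ·
    (1,3)@(3, 7): e=[60,-5,31] → ·
    (2,3)@(5, 7): e=[40,11,35] → #
    (4,3)@(9, 7): e=[0,43,43] → ·  [on edge]
    (2,4)@(5, 9): e=[36,-3,53] → ·
    (3,4)@(7, 9): e=[16,13,57] → #
    (4,4)@(9, 9): e=[-4,29,61] → ·
  covered (9 px):
    · · · · · · · · ·
    · · · # # · · · ·
    · # # # # · · · ·
    · · # # · · · · ·
    · · · # · · · · ·
    · · · · · · · · ·
    · · · · · · · · ·
T2:
  2·area = 66  (B↔C swapped to make it positive)
  edge (11, 7)→(10, 14): d=(-1,7) right/bottom  bias=-1
  edge (10, 14)→(2, 4): d=(-8,-10) top-left  bias=+0
  edge (2, 4)→(11, 7): d=(9,3) right/bottom  bias=-1
    (1,2)@(3, 5): e=[58,2,6] → #
    (2,2)@(5, 5): e=[44,22,0] → ·  [on edge]
    (1,3)@(3, 7): e=[56,-14,24] → ·
    (2,3)@(5, 7): e=[42,6,18] → #
    (3,3)@(7, 7): e=[28,26,12] → #
    (4,3)@(9, 7): e=[14,46,6] → #
    (5,3)@(11, 7): e=[0,66,0] → ·  [on edge]
    (2,4)@(5, 9): e=[40,-10,36] → ·
    (3,4)@(7, 9): e=[26,10,30] → #
    (5,4)@(11, 9): e=[-2,50,18] → ·
    (8,4)@(17, 9): e=[-44,110,0] → ·  [on edge]
    (3,5)@(7, 11): e=[24,-6,48] → ·
  covered (7 px):
    · · · · · · · · ·
    · · · · · · · · ·
    · # · · · · · · ·
    · · # # # · · · ·
    · · · # # · · · ·
    · · · · # · · · ·
    · · · · · · · · ·

Answer: 22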